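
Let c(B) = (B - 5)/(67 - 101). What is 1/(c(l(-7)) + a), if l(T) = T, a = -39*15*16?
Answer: -17/159114 ≈ -0.00010684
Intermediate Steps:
a = -9360 (a = -585*16 = -9360)
c(B) = 5/34 - B/34 (c(B) = (-5 + B)/(-34) = (-5 + B)*(-1/34) = 5/34 - B/34)
1/(c(l(-7)) + a) = 1/((5/34 - 1/34*(-7)) - 9360) = 1/((5/34 + 7/34) - 9360) = 1/(6/17 - 9360) = 1/(-159114/17) = -17/159114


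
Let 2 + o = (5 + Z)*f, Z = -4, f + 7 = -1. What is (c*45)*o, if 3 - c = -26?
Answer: -13050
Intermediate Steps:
c = 29 (c = 3 - 1*(-26) = 3 + 26 = 29)
f = -8 (f = -7 - 1 = -8)
o = -10 (o = -2 + (5 - 4)*(-8) = -2 + 1*(-8) = -2 - 8 = -10)
(c*45)*o = (29*45)*(-10) = 1305*(-10) = -13050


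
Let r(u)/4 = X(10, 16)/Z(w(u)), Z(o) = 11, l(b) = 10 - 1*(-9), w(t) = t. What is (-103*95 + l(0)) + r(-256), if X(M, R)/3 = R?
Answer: -107234/11 ≈ -9748.5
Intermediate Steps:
X(M, R) = 3*R
l(b) = 19 (l(b) = 10 + 9 = 19)
r(u) = 192/11 (r(u) = 4*((3*16)/11) = 4*(48*(1/11)) = 4*(48/11) = 192/11)
(-103*95 + l(0)) + r(-256) = (-103*95 + 19) + 192/11 = (-9785 + 19) + 192/11 = -9766 + 192/11 = -107234/11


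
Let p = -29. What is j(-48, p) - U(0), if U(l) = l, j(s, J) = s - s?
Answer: 0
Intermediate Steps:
j(s, J) = 0
j(-48, p) - U(0) = 0 - 1*0 = 0 + 0 = 0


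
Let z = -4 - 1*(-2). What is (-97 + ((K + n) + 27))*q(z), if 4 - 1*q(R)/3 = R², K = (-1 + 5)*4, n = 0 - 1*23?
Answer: 0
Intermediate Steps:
n = -23 (n = 0 - 23 = -23)
K = 16 (K = 4*4 = 16)
z = -2 (z = -4 + 2 = -2)
q(R) = 12 - 3*R²
(-97 + ((K + n) + 27))*q(z) = (-97 + ((16 - 23) + 27))*(12 - 3*(-2)²) = (-97 + (-7 + 27))*(12 - 3*4) = (-97 + 20)*(12 - 12) = -77*0 = 0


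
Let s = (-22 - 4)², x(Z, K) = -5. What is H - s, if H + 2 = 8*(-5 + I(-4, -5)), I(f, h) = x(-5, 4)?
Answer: -758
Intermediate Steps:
I(f, h) = -5
s = 676 (s = (-26)² = 676)
H = -82 (H = -2 + 8*(-5 - 5) = -2 + 8*(-10) = -2 - 80 = -82)
H - s = -82 - 1*676 = -82 - 676 = -758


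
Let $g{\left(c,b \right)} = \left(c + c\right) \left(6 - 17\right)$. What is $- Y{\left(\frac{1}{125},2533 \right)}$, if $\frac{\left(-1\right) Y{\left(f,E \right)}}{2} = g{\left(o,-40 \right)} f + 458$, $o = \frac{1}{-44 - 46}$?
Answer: $\frac{5152522}{5625} \approx 916.0$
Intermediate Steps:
$o = - \frac{1}{90}$ ($o = \frac{1}{-90} = - \frac{1}{90} \approx -0.011111$)
$g{\left(c,b \right)} = - 22 c$ ($g{\left(c,b \right)} = 2 c \left(-11\right) = - 22 c$)
$Y{\left(f,E \right)} = -916 - \frac{22 f}{45}$ ($Y{\left(f,E \right)} = - 2 \left(\left(-22\right) \left(- \frac{1}{90}\right) f + 458\right) = - 2 \left(\frac{11 f}{45} + 458\right) = - 2 \left(458 + \frac{11 f}{45}\right) = -916 - \frac{22 f}{45}$)
$- Y{\left(\frac{1}{125},2533 \right)} = - (-916 - \frac{22}{45 \cdot 125}) = - (-916 - \frac{22}{5625}) = \left(-1\right) \left(- \frac{5152522}{5625}\right) = \frac{5152522}{5625}$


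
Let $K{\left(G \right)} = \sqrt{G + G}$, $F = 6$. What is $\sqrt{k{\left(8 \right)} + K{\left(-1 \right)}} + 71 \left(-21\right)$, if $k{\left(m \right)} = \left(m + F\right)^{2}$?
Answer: $-1491 + \sqrt{196 + i \sqrt{2}} \approx -1477.0 + 0.050507 i$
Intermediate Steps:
$k{\left(m \right)} = \left(6 + m\right)^{2}$ ($k{\left(m \right)} = \left(m + 6\right)^{2} = \left(6 + m\right)^{2}$)
$K{\left(G \right)} = \sqrt{2} \sqrt{G}$ ($K{\left(G \right)} = \sqrt{2 G} = \sqrt{2} \sqrt{G}$)
$\sqrt{k{\left(8 \right)} + K{\left(-1 \right)}} + 71 \left(-21\right) = \sqrt{\left(6 + 8\right)^{2} + \sqrt{2} \sqrt{-1}} + 71 \left(-21\right) = \sqrt{14^{2} + \sqrt{2} i} - 1491 = \sqrt{196 + i \sqrt{2}} - 1491 = -1491 + \sqrt{196 + i \sqrt{2}}$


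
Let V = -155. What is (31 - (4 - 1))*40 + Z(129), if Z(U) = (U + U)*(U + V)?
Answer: -5588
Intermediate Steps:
Z(U) = 2*U*(-155 + U) (Z(U) = (U + U)*(U - 155) = (2*U)*(-155 + U) = 2*U*(-155 + U))
(31 - (4 - 1))*40 + Z(129) = (31 - (4 - 1))*40 + 2*129*(-155 + 129) = (31 - 1*3)*40 + 2*129*(-26) = (31 - 3)*40 - 6708 = 28*40 - 6708 = 1120 - 6708 = -5588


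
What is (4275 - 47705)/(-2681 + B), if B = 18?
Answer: 43430/2663 ≈ 16.309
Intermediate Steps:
(4275 - 47705)/(-2681 + B) = (4275 - 47705)/(-2681 + 18) = -43430/(-2663) = -43430*(-1/2663) = 43430/2663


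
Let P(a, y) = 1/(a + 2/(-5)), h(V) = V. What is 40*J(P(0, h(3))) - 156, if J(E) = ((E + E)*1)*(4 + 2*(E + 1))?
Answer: -356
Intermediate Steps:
P(a, y) = 1/(-⅖ + a) (P(a, y) = 1/(a + 2*(-⅕)) = 1/(a - ⅖) = 1/(-⅖ + a))
J(E) = 2*E*(6 + 2*E) (J(E) = ((2*E)*1)*(4 + 2*(1 + E)) = (2*E)*(4 + (2 + 2*E)) = (2*E)*(6 + 2*E) = 2*E*(6 + 2*E))
40*J(P(0, h(3))) - 156 = 40*(4*(5/(-2 + 5*0))*(3 + 5/(-2 + 5*0))) - 156 = 40*(4*(5/(-2 + 0))*(3 + 5/(-2 + 0))) - 156 = 40*(4*(5/(-2))*(3 + 5/(-2))) - 156 = 40*(4*(5*(-½))*(3 + 5*(-½))) - 156 = 40*(4*(-5/2)*(3 - 5/2)) - 156 = 40*(4*(-5/2)*(½)) - 156 = 40*(-5) - 156 = -200 - 156 = -356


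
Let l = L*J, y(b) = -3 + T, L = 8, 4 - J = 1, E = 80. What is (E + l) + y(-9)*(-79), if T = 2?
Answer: 183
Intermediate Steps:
J = 3 (J = 4 - 1*1 = 4 - 1 = 3)
y(b) = -1 (y(b) = -3 + 2 = -1)
l = 24 (l = 8*3 = 24)
(E + l) + y(-9)*(-79) = (80 + 24) - 1*(-79) = 104 + 79 = 183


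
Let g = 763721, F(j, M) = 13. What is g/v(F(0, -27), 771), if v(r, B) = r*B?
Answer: 763721/10023 ≈ 76.197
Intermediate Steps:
v(r, B) = B*r
g/v(F(0, -27), 771) = 763721/((771*13)) = 763721/10023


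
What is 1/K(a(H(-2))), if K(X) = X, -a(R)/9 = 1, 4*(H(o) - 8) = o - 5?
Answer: -⅑ ≈ -0.11111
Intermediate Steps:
H(o) = 27/4 + o/4 (H(o) = 8 + (o - 5)/4 = 8 + (-5 + o)/4 = 8 + (-5/4 + o/4) = 27/4 + o/4)
a(R) = -9 (a(R) = -9*1 = -9)
1/K(a(H(-2))) = 1/(-9) = -⅑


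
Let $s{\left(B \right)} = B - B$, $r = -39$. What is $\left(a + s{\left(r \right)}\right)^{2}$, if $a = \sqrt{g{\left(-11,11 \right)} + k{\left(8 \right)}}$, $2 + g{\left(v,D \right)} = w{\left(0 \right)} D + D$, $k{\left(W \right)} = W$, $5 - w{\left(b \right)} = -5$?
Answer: $127$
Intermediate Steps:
$w{\left(b \right)} = 10$ ($w{\left(b \right)} = 5 - -5 = 5 + 5 = 10$)
$g{\left(v,D \right)} = -2 + 11 D$ ($g{\left(v,D \right)} = -2 + \left(10 D + D\right) = -2 + 11 D$)
$s{\left(B \right)} = 0$
$a = \sqrt{127}$ ($a = \sqrt{\left(-2 + 11 \cdot 11\right) + 8} = \sqrt{\left(-2 + 121\right) + 8} = \sqrt{119 + 8} = \sqrt{127} \approx 11.269$)
$\left(a + s{\left(r \right)}\right)^{2} = \left(\sqrt{127} + 0\right)^{2} = \left(\sqrt{127}\right)^{2} = 127$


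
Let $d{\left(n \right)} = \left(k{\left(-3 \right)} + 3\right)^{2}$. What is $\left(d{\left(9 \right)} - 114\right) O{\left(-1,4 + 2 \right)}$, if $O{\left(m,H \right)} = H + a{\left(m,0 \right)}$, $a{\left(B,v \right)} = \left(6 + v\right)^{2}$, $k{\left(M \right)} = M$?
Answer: $-4788$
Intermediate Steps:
$d{\left(n \right)} = 0$ ($d{\left(n \right)} = \left(-3 + 3\right)^{2} = 0^{2} = 0$)
$O{\left(m,H \right)} = 36 + H$ ($O{\left(m,H \right)} = H + \left(6 + 0\right)^{2} = H + 6^{2} = H + 36 = 36 + H$)
$\left(d{\left(9 \right)} - 114\right) O{\left(-1,4 + 2 \right)} = \left(0 - 114\right) \left(36 + \left(4 + 2\right)\right) = - 114 \left(36 + 6\right) = \left(-114\right) 42 = -4788$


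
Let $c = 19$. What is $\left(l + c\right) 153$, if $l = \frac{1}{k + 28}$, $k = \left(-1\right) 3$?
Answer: $\frac{72828}{25} \approx 2913.1$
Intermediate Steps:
$k = -3$
$l = \frac{1}{25}$ ($l = \frac{1}{-3 + 28} = \frac{1}{25} \approx 0.04$)
$\left(l + c\right) 153 = \left(\frac{1}{25} + 19\right) 153 = \frac{476}{25} \cdot 153 = \frac{72828}{25}$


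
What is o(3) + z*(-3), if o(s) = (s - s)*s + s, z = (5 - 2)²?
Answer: -24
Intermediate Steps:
z = 9 (z = 3² = 9)
o(s) = s (o(s) = 0*s + s = 0 + s = s)
o(3) + z*(-3) = 3 + 9*(-3) = 3 - 27 = -24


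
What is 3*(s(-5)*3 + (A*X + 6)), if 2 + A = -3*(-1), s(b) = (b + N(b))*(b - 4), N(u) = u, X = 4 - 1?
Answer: 837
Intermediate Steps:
X = 3
s(b) = 2*b*(-4 + b) (s(b) = (b + b)*(b - 4) = (2*b)*(-4 + b) = 2*b*(-4 + b))
A = 1 (A = -2 - 3*(-1) = -2 + 3 = 1)
3*(s(-5)*3 + (A*X + 6)) = 3*((2*(-5)*(-4 - 5))*3 + (1*3 + 6)) = 3*((2*(-5)*(-9))*3 + (3 + 6)) = 3*(90*3 + 9) = 3*(270 + 9) = 3*279 = 837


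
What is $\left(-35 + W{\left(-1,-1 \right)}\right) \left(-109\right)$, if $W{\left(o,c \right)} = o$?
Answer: $3924$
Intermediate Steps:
$\left(-35 + W{\left(-1,-1 \right)}\right) \left(-109\right) = \left(-35 - 1\right) \left(-109\right) = \left(-36\right) \left(-109\right) = 3924$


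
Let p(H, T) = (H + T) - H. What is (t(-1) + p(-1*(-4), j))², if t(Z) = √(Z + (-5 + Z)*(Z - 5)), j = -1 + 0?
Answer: (1 - √35)² ≈ 24.168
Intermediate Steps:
j = -1
t(Z) = √(Z + (-5 + Z)²) (t(Z) = √(Z + (-5 + Z)*(-5 + Z)) = √(Z + (-5 + Z)²))
p(H, T) = T
(t(-1) + p(-1*(-4), j))² = (√(-1 + (-5 - 1)²) - 1)² = (√(-1 + (-6)²) - 1)² = (√(-1 + 36) - 1)² = (√35 - 1)² = (-1 + √35)²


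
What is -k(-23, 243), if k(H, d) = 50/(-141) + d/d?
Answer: -91/141 ≈ -0.64539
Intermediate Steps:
k(H, d) = 91/141 (k(H, d) = 50*(-1/141) + 1 = -50/141 + 1 = 91/141)
-k(-23, 243) = -1*91/141 = -91/141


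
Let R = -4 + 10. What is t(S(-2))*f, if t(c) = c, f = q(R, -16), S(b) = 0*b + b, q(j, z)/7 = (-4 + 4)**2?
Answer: 0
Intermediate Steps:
R = 6
q(j, z) = 0 (q(j, z) = 7*(-4 + 4)**2 = 7*0**2 = 7*0 = 0)
S(b) = b (S(b) = 0 + b = b)
f = 0
t(S(-2))*f = -2*0 = 0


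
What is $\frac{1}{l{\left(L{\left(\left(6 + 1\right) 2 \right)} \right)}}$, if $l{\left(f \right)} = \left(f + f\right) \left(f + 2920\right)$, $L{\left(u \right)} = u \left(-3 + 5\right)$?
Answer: $\frac{1}{165088} \approx 6.0574 \cdot 10^{-6}$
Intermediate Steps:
$L{\left(u \right)} = 2 u$ ($L{\left(u \right)} = u 2 = 2 u$)
$l{\left(f \right)} = 2 f \left(2920 + f\right)$
$\frac{1}{l{\left(L{\left(\left(6 + 1\right) 2 \right)} \right)}} = \frac{1}{2 \cdot 2 \left(6 + 1\right) 2 \left(2920 + 2 \left(6 + 1\right) 2\right)} = \frac{1}{2 \cdot 2 \cdot 7 \cdot 2 \left(2920 + 2 \cdot 7 \cdot 2\right)} = \frac{1}{2 \cdot 2 \cdot 14 \left(2920 + 2 \cdot 14\right)} = \frac{1}{2 \cdot 28 \left(2920 + 28\right)} = \frac{1}{2 \cdot 28 \cdot 2948} = \frac{1}{165088}$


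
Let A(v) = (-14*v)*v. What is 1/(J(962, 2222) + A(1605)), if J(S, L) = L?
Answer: -1/36062128 ≈ -2.7730e-8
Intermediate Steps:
A(v) = -14*v²
1/(J(962, 2222) + A(1605)) = 1/(2222 - 14*1605²) = 1/(2222 - 14*2576025) = 1/(2222 - 36064350) = 1/(-36062128) = -1/36062128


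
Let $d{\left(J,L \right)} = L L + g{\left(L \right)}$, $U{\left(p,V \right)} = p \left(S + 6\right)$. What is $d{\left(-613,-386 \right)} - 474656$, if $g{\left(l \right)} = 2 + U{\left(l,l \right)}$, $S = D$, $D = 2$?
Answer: $-328746$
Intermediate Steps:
$S = 2$
$U{\left(p,V \right)} = 8 p$ ($U{\left(p,V \right)} = p \left(2 + 6\right) = p 8 = 8 p$)
$g{\left(l \right)} = 2 + 8 l$
$d{\left(J,L \right)} = 2 + L^{2} + 8 L$ ($d{\left(J,L \right)} = L L + \left(2 + 8 L\right) = L^{2} + \left(2 + 8 L\right) = 2 + L^{2} + 8 L$)
$d{\left(-613,-386 \right)} - 474656 = \left(2 + \left(-386\right)^{2} + 8 \left(-386\right)\right) - 474656 = \left(2 + 148996 - 3088\right) - 474656 = 145910 - 474656 = -328746$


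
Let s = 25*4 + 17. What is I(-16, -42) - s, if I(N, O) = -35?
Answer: -152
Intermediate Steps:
s = 117 (s = 100 + 17 = 117)
I(-16, -42) - s = -35 - 1*117 = -35 - 117 = -152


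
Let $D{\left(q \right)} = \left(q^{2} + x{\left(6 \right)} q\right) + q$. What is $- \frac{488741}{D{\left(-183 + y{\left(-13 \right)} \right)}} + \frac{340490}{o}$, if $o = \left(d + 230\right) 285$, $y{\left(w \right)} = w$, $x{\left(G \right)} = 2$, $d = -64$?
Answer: $- \frac{1024228099}{178964268} \approx -5.7231$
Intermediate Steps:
$D{\left(q \right)} = q^{2} + 3 q$ ($D{\left(q \right)} = \left(q^{2} + 2 q\right) + q = q^{2} + 3 q$)
$o = 47310$ ($o = \left(-64 + 230\right) 285 = 166 \cdot 285 = 47310$)
$- \frac{488741}{D{\left(-183 + y{\left(-13 \right)} \right)}} + \frac{340490}{o} = - \frac{488741}{\left(-183 - 13\right) \left(3 - 196\right)} + \frac{340490}{47310} = - \frac{488741}{\left(-196\right) \left(3 - 196\right)} + 340490 \cdot \frac{1}{47310} = - \frac{488741}{\left(-196\right) \left(-193\right)} + \frac{34049}{4731} = - \frac{488741}{37828} + \frac{34049}{4731} = - \frac{1024228099}{178964268}$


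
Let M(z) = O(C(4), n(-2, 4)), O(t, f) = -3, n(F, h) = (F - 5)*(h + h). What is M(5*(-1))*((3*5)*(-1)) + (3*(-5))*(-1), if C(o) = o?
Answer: 60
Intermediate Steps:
n(F, h) = 2*h*(-5 + F) (n(F, h) = (-5 + F)*(2*h) = 2*h*(-5 + F))
M(z) = -3
M(5*(-1))*((3*5)*(-1)) + (3*(-5))*(-1) = -3*3*5*(-1) + (3*(-5))*(-1) = -45*(-1) - 15*(-1) = -3*(-15) + 15 = 45 + 15 = 60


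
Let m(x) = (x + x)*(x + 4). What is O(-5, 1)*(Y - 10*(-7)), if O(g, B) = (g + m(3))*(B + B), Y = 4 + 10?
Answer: 6216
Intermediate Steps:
Y = 14
m(x) = 2*x*(4 + x) (m(x) = (2*x)*(4 + x) = 2*x*(4 + x))
O(g, B) = 2*B*(42 + g) (O(g, B) = (g + 2*3*(4 + 3))*(B + B) = (g + 2*3*7)*(2*B) = (g + 42)*(2*B) = (42 + g)*(2*B) = 2*B*(42 + g))
O(-5, 1)*(Y - 10*(-7)) = (2*1*(42 - 5))*(14 - 10*(-7)) = (2*1*37)*(14 + 70) = 74*84 = 6216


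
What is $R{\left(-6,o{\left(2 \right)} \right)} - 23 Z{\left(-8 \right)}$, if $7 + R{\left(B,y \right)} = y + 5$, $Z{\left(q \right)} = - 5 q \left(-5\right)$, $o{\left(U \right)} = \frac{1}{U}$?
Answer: $\frac{9197}{2} \approx 4598.5$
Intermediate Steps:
$Z{\left(q \right)} = 25 q$
$R{\left(B,y \right)} = -2 + y$ ($R{\left(B,y \right)} = -7 + \left(y + 5\right) = -7 + \left(5 + y\right) = -2 + y$)
$R{\left(-6,o{\left(2 \right)} \right)} - 23 Z{\left(-8 \right)} = \left(-2 + \frac{1}{2}\right) - 23 \cdot 25 \left(-8\right) = \left(-2 + \frac{1}{2}\right) - -4600 = - \frac{3}{2} + 4600 = \frac{9197}{2}$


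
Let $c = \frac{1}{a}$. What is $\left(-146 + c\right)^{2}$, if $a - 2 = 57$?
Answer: $\frac{74183769}{3481} \approx 21311.0$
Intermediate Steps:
$a = 59$ ($a = 2 + 57 = 59$)
$c = \frac{1}{59} \approx 0.016949$
$\left(-146 + c\right)^{2} = \left(-146 + \frac{1}{59}\right)^{2} = \left(- \frac{8613}{59}\right)^{2} = \frac{74183769}{3481}$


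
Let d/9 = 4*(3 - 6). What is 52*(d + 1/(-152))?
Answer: -213421/38 ≈ -5616.3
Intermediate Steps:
d = -108 (d = 9*(4*(3 - 6)) = 9*(4*(-3)) = 9*(-12) = -108)
52*(d + 1/(-152)) = 52*(-108 + 1/(-152)) = 52*(-108 - 1/152) = 52*(-16417/152) = -213421/38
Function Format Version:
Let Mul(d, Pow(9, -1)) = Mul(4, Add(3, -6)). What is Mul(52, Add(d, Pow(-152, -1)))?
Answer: Rational(-213421, 38) ≈ -5616.3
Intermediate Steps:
d = -108 (d = Mul(9, Mul(4, Add(3, -6))) = Mul(9, Mul(4, -3)) = Mul(9, -12) = -108)
Mul(52, Add(d, Pow(-152, -1))) = Mul(52, Add(-108, Pow(-152, -1))) = Mul(52, Add(-108, Rational(-1, 152))) = Mul(52, Rational(-16417, 152)) = Rational(-213421, 38)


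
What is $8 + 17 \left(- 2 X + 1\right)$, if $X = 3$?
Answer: $-77$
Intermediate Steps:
$8 + 17 \left(- 2 X + 1\right) = 8 + 17 \left(\left(-2\right) 3 + 1\right) = 8 + 17 \left(-6 + 1\right) = 8 + 17 \left(-5\right) = 8 - 85 = -77$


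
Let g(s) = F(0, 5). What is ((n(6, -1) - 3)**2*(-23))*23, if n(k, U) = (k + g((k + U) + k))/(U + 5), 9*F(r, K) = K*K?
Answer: -444889/1296 ≈ -343.28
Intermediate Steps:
F(r, K) = K**2/9 (F(r, K) = (K*K)/9 = K**2/9)
g(s) = 25/9 (g(s) = (1/9)*5**2 = (1/9)*25 = 25/9)
n(k, U) = (25/9 + k)/(5 + U) (n(k, U) = (k + 25/9)/(U + 5) = (25/9 + k)/(5 + U))
((n(6, -1) - 3)**2*(-23))*23 = (((25/9 + 6)/(5 - 1) - 3)**2*(-23))*23 = (((79/9)/4 - 3)**2*(-23))*23 = (((1/4)*(79/9) - 3)**2*(-23))*23 = ((79/36 - 3)**2*(-23))*23 = ((-29/36)**2*(-23))*23 = ((841/1296)*(-23))*23 = -19343/1296*23 = -444889/1296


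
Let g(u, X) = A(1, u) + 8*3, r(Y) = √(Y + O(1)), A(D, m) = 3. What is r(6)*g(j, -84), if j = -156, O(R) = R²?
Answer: 27*√7 ≈ 71.435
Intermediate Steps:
r(Y) = √(1 + Y) (r(Y) = √(Y + 1²) = √(Y + 1) = √(1 + Y))
g(u, X) = 27 (g(u, X) = 3 + 8*3 = 3 + 24 = 27)
r(6)*g(j, -84) = √(1 + 6)*27 = √7*27 = 27*√7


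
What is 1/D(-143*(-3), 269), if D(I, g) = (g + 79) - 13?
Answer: 1/335 ≈ 0.0029851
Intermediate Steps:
D(I, g) = 66 + g (D(I, g) = (79 + g) - 13 = 66 + g)
1/D(-143*(-3), 269) = 1/(66 + 269) = 1/335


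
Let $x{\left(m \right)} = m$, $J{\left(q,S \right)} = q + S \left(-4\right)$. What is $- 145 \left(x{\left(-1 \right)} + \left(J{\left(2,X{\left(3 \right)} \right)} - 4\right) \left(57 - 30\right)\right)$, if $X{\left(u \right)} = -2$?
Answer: $-23345$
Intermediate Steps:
$J{\left(q,S \right)} = q - 4 S$
$- 145 \left(x{\left(-1 \right)} + \left(J{\left(2,X{\left(3 \right)} \right)} - 4\right) \left(57 - 30\right)\right) = - 145 \left(-1 + \left(\left(2 - -8\right) - 4\right) \left(57 - 30\right)\right) = - 145 \left(-1 + \left(\left(2 + 8\right) - 4\right) 27\right) = - 145 \left(-1 + \left(10 - 4\right) 27\right) = - 145 \left(-1 + 6 \cdot 27\right) = - 145 \left(-1 + 162\right) = \left(-145\right) 161 = -23345$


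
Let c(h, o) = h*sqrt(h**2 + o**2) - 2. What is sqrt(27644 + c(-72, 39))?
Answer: sqrt(27642 - 216*sqrt(745)) ≈ 147.47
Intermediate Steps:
c(h, o) = -2 + h*sqrt(h**2 + o**2)
sqrt(27644 + c(-72, 39)) = sqrt(27644 + (-2 - 72*sqrt((-72)**2 + 39**2))) = sqrt(27644 + (-2 - 72*sqrt(5184 + 1521))) = sqrt(27644 + (-2 - 216*sqrt(745))) = sqrt(27642 - 216*sqrt(745))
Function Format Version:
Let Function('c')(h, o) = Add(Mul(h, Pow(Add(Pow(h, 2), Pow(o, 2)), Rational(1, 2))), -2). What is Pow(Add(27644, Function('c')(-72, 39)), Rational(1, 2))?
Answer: Pow(Add(27642, Mul(-216, Pow(745, Rational(1, 2)))), Rational(1, 2)) ≈ 147.47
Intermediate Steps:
Function('c')(h, o) = Add(-2, Mul(h, Pow(Add(Pow(h, 2), Pow(o, 2)), Rational(1, 2))))
Pow(Add(27644, Function('c')(-72, 39)), Rational(1, 2)) = Pow(Add(27644, Add(-2, Mul(-72, Pow(Add(Pow(-72, 2), Pow(39, 2)), Rational(1, 2))))), Rational(1, 2)) = Pow(Add(27644, Add(-2, Mul(-72, Pow(Add(5184, 1521), Rational(1, 2))))), Rational(1, 2)) = Pow(Add(27644, Add(-2, Mul(-72, Pow(6705, Rational(1, 2))))), Rational(1, 2)) = Pow(Add(27644, Add(-2, Mul(-72, Mul(3, Pow(745, Rational(1, 2)))))), Rational(1, 2)) = Pow(Add(27644, Add(-2, Mul(-216, Pow(745, Rational(1, 2))))), Rational(1, 2)) = Pow(Add(27642, Mul(-216, Pow(745, Rational(1, 2)))), Rational(1, 2))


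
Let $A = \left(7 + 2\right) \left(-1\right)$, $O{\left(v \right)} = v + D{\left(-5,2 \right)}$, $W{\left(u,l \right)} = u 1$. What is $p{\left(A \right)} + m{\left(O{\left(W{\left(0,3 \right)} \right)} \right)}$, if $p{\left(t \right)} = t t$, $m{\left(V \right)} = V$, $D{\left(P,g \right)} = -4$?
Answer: $77$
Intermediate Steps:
$W{\left(u,l \right)} = u$
$O{\left(v \right)} = -4 + v$ ($O{\left(v \right)} = v - 4 = -4 + v$)
$A = -9$ ($A = 9 \left(-1\right) = -9$)
$p{\left(t \right)} = t^{2}$
$p{\left(A \right)} + m{\left(O{\left(W{\left(0,3 \right)} \right)} \right)} = \left(-9\right)^{2} + \left(-4 + 0\right) = 81 - 4 = 77$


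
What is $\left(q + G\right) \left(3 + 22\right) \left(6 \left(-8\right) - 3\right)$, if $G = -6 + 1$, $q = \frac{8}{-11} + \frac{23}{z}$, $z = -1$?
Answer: $\frac{402900}{11} \approx 36627.0$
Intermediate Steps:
$q = - \frac{261}{11}$ ($q = \frac{8}{-11} + \frac{23}{-1} = 8 \left(- \frac{1}{11}\right) + 23 \left(-1\right) = - \frac{8}{11} - 23 = - \frac{261}{11} \approx -23.727$)
$G = -5$
$\left(q + G\right) \left(3 + 22\right) \left(6 \left(-8\right) - 3\right) = \left(- \frac{261}{11} - 5\right) \left(3 + 22\right) \left(6 \left(-8\right) - 3\right) = \left(- \frac{316}{11}\right) 25 \left(-48 - 3\right) = \left(- \frac{7900}{11}\right) \left(-51\right) = \frac{402900}{11}$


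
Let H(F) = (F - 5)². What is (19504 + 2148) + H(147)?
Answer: 41816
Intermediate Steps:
H(F) = (-5 + F)²
(19504 + 2148) + H(147) = (19504 + 2148) + (-5 + 147)² = 21652 + 142² = 21652 + 20164 = 41816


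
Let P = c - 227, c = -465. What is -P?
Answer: 692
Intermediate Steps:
P = -692 (P = -465 - 227 = -692)
-P = -1*(-692) = 692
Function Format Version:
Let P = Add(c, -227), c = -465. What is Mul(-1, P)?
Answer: 692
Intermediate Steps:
P = -692 (P = Add(-465, -227) = -692)
Mul(-1, P) = Mul(-1, -692) = 692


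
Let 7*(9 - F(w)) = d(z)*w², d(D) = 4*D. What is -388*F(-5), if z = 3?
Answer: 91956/7 ≈ 13137.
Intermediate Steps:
F(w) = 9 - 12*w²/7 (F(w) = 9 - 4*3*w²/7 = 9 - 12*w²/7)
-388*F(-5) = -388*(9 - 12/7*(-5)²) = -388*(9 - 12/7*25) = -388*(9 - 300/7) = -388*(-237/7) = 91956/7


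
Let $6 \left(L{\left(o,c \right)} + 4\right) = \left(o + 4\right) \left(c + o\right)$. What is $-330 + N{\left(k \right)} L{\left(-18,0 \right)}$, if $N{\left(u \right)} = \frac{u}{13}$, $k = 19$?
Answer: $- \frac{3568}{13} \approx -274.46$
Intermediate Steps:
$L{\left(o,c \right)} = -4 + \frac{\left(4 + o\right) \left(c + o\right)}{6}$ ($L{\left(o,c \right)} = -4 + \frac{\left(o + 4\right) \left(c + o\right)}{6} = -4 + \frac{\left(4 + o\right) \left(c + o\right)}{6}$)
$N{\left(u \right)} = \frac{u}{13}$ ($N{\left(u \right)} = u \frac{1}{13} = \frac{u}{13}$)
$-330 + N{\left(k \right)} L{\left(-18,0 \right)} = -330 + \frac{1}{13} \cdot 19 \left(-4 + \frac{\left(-18\right)^{2}}{6} + \frac{2}{3} \cdot 0 + \frac{2}{3} \left(-18\right) + \frac{1}{6} \cdot 0 \left(-18\right)\right) = -330 + \frac{19 \left(-4 + \frac{1}{6} \cdot 324 + 0 - 12 + 0\right)}{13} = -330 + \frac{19 \left(-4 + 54 + 0 - 12 + 0\right)}{13} = -330 + \frac{19}{13} \cdot 38 = -330 + \frac{722}{13} = - \frac{3568}{13}$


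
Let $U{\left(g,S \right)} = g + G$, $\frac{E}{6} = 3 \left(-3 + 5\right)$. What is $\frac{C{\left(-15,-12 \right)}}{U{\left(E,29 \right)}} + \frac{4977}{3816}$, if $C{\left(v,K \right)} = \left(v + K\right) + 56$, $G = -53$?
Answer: $- \frac{2895}{7208} \approx -0.40164$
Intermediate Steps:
$C{\left(v,K \right)} = 56 + K + v$ ($C{\left(v,K \right)} = \left(K + v\right) + 56 = 56 + K + v$)
$E = 36$ ($E = 6 \cdot 3 \left(-3 + 5\right) = 6 \cdot 3 \cdot 2 = 6 \cdot 6 = 36$)
$U{\left(g,S \right)} = -53 + g$ ($U{\left(g,S \right)} = g - 53 = -53 + g$)
$\frac{C{\left(-15,-12 \right)}}{U{\left(E,29 \right)}} + \frac{4977}{3816} = \frac{56 - 12 - 15}{-53 + 36} + \frac{4977}{3816} = \frac{29}{-17} + 4977 \cdot \frac{1}{3816} = 29 \left(- \frac{1}{17}\right) + \frac{553}{424} = - \frac{29}{17} + \frac{553}{424} = - \frac{2895}{7208}$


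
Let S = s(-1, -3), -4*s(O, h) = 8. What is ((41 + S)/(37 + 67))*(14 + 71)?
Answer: 255/8 ≈ 31.875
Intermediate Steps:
s(O, h) = -2 (s(O, h) = -1/4*8 = -2)
S = -2
((41 + S)/(37 + 67))*(14 + 71) = ((41 - 2)/(37 + 67))*(14 + 71) = (39/104)*85 = (39*(1/104))*85 = (3/8)*85 = 255/8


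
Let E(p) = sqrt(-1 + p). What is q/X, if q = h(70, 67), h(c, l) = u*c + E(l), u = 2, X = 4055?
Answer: 28/811 + sqrt(66)/4055 ≈ 0.036529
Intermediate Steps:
h(c, l) = sqrt(-1 + l) + 2*c (h(c, l) = 2*c + sqrt(-1 + l) = sqrt(-1 + l) + 2*c)
q = 140 + sqrt(66) (q = sqrt(-1 + 67) + 2*70 = sqrt(66) + 140 = 140 + sqrt(66) ≈ 148.12)
q/X = (140 + sqrt(66))/4055 = (140 + sqrt(66))*(1/4055) = 28/811 + sqrt(66)/4055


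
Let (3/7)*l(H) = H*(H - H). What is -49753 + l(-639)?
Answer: -49753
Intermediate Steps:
l(H) = 0 (l(H) = 7*(H*(H - H))/3 = 7*(H*0)/3 = (7/3)*0 = 0)
-49753 + l(-639) = -49753 + 0 = -49753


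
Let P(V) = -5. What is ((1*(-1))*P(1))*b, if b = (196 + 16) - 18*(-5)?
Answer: 1510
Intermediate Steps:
b = 302 (b = 212 + 90 = 302)
((1*(-1))*P(1))*b = ((1*(-1))*(-5))*302 = -1*(-5)*302 = 5*302 = 1510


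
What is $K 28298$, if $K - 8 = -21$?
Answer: $-367874$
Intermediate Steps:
$K = -13$ ($K = 8 - 21 = -13$)
$K 28298 = \left(-13\right) 28298 = -367874$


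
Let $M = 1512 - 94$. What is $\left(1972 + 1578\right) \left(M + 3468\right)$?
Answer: $17345300$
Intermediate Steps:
$M = 1418$
$\left(1972 + 1578\right) \left(M + 3468\right) = \left(1972 + 1578\right) \left(1418 + 3468\right) = 3550 \cdot 4886 = 17345300$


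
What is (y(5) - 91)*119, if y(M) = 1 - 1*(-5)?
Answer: -10115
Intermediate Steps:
y(M) = 6 (y(M) = 1 + 5 = 6)
(y(5) - 91)*119 = (6 - 91)*119 = -85*119 = -10115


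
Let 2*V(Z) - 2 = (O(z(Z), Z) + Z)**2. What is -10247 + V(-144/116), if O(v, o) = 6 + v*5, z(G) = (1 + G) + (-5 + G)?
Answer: -8295284/841 ≈ -9863.6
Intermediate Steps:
z(G) = -4 + 2*G
O(v, o) = 6 + 5*v
V(Z) = 1 + (-14 + 11*Z)**2/2 (V(Z) = 1 + ((6 + 5*(-4 + 2*Z)) + Z)**2/2 = 1 + ((6 + (-20 + 10*Z)) + Z)**2/2 = 1 + ((-14 + 10*Z) + Z)**2/2 = 1 + (-14 + 11*Z)**2/2)
-10247 + V(-144/116) = -10247 + (1 + (-14 + 11*(-144/116))**2/2) = -10247 + (1 + (-14 + 11*(-144*1/116))**2/2) = -10247 + (1 + (-14 + 11*(-36/29))**2/2) = -10247 + (1 + (-14 - 396/29)**2/2) = -10247 + (1 + (-802/29)**2/2) = -10247 + (1 + (1/2)*(643204/841)) = -10247 + (1 + 321602/841) = -10247 + 322443/841 = -8295284/841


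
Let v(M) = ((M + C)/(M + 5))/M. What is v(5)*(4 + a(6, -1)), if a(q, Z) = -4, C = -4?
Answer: 0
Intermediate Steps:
v(M) = (-4 + M)/(M*(5 + M)) (v(M) = ((M - 4)/(M + 5))/M = ((-4 + M)/(5 + M))/M = (-4 + M)/(M*(5 + M)))
v(5)*(4 + a(6, -1)) = ((-4 + 5)/(5*(5 + 5)))*(4 - 4) = ((⅕)*1/10)*0 = ((⅕)*(⅒)*1)*0 = (1/50)*0 = 0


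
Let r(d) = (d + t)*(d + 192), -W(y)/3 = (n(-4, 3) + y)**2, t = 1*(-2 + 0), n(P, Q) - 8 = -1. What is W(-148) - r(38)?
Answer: -67923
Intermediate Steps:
n(P, Q) = 7 (n(P, Q) = 8 - 1 = 7)
t = -2 (t = 1*(-2) = -2)
W(y) = -3*(7 + y)**2
r(d) = (-2 + d)*(192 + d) (r(d) = (d - 2)*(d + 192) = (-2 + d)*(192 + d))
W(-148) - r(38) = -3*(7 - 148)**2 - (-384 + 38**2 + 190*38) = -3*(-141)**2 - (-384 + 1444 + 7220) = -3*19881 - 1*8280 = -59643 - 8280 = -67923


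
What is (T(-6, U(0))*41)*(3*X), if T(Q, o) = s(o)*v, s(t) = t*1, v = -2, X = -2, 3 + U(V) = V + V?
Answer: -1476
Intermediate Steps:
U(V) = -3 + 2*V (U(V) = -3 + (V + V) = -3 + 2*V)
s(t) = t
T(Q, o) = -2*o (T(Q, o) = o*(-2) = -2*o)
(T(-6, U(0))*41)*(3*X) = (-2*(-3 + 2*0)*41)*(3*(-2)) = (-2*(-3 + 0)*41)*(-6) = (-2*(-3)*41)*(-6) = (6*41)*(-6) = 246*(-6) = -1476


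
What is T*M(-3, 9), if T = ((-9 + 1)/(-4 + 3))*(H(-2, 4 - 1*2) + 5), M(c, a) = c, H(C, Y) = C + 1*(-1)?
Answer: -48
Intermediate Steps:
H(C, Y) = -1 + C (H(C, Y) = C - 1 = -1 + C)
T = 16 (T = ((-9 + 1)/(-4 + 3))*((-1 - 2) + 5) = (-8/(-1))*(-3 + 5) = -8*(-1)*2 = 8*2 = 16)
T*M(-3, 9) = 16*(-3) = -48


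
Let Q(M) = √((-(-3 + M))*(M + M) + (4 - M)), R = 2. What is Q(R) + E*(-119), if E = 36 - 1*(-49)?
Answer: -10115 + √6 ≈ -10113.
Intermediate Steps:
Q(M) = √(4 - M + 2*M*(3 - M)) (Q(M) = √((3 - M)*(2*M) + (4 - M)) = √(2*M*(3 - M) + (4 - M)) = √(4 - M + 2*M*(3 - M)))
E = 85 (E = 36 + 49 = 85)
Q(R) + E*(-119) = √(4 - 2*2² + 5*2) + 85*(-119) = √(4 - 2*4 + 10) - 10115 = √(4 - 8 + 10) - 10115 = √6 - 10115 = -10115 + √6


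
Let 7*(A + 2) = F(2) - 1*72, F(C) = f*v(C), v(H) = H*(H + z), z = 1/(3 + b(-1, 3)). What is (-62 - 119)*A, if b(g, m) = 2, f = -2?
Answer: 85794/35 ≈ 2451.3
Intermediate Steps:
z = 1/5 (z = 1/(3 + 2) = 1/5 ≈ 0.20000)
v(H) = H*(1/5 + H) (v(H) = H*(H + 1/5) = H*(1/5 + H))
F(C) = -2*C*(1/5 + C)
A = -474/35 (A = -2 + (-2/5*2*(1 + 5*2) - 1*72)/7 = -2 + (-2/5*2*(1 + 10) - 72)/7 = -2 + (-2/5*2*11 - 72)/7 = -2 + (-44/5 - 72)/7 = -2 + (1/7)*(-404/5) = -2 - 404/35 = -474/35 ≈ -13.543)
(-62 - 119)*A = (-62 - 119)*(-474/35) = -181*(-474/35) = 85794/35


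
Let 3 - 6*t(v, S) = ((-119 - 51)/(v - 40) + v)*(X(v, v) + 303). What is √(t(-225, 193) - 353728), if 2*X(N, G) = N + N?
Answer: I*√3941710594/106 ≈ 592.29*I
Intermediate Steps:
X(N, G) = N (X(N, G) = (N + N)/2 = (2*N)/2 = N)
t(v, S) = ½ - (303 + v)*(v - 170/(-40 + v))/6 (t(v, S) = ½ - ((-119 - 51)/(v - 40) + v)*(v + 303)/6 = ½ - (-170/(-40 + v) + v)*(303 + v)/6 = ½ - (v - 170/(-40 + v))*(303 + v)/6 = ½ - (303 + v)*(v - 170/(-40 + v))/6)
√(t(-225, 193) - 353728) = √((51390 - 1*(-225)³ - 263*(-225)² + 12293*(-225))/(6*(-40 - 225)) - 353728) = √((⅙)*(51390 - 1*(-11390625) - 263*50625 - 2765925)/(-265) - 353728) = √((⅙)*(-1/265)*(51390 + 11390625 - 13314375 - 2765925) - 353728) = √((⅙)*(-1/265)*(-4638285) - 353728) = √(309219/106 - 353728) = √(-37185949/106) = I*√3941710594/106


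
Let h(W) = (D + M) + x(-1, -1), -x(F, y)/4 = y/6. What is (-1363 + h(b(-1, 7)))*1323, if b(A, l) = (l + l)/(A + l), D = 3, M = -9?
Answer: -1810305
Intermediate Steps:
x(F, y) = -2*y/3 (x(F, y) = -4*y/6 = -2*y/3)
b(A, l) = 2*l/(A + l) (b(A, l) = (2*l)/(A + l) = 2*l/(A + l))
h(W) = -16/3 (h(W) = (3 - 9) - ⅔*(-1) = -6 + ⅔ = -16/3)
(-1363 + h(b(-1, 7)))*1323 = (-1363 - 16/3)*1323 = -4105/3*1323 = -1810305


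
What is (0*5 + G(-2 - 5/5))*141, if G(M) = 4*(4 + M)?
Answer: 564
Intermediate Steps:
G(M) = 16 + 4*M
(0*5 + G(-2 - 5/5))*141 = (0*5 + (16 + 4*(-2 - 5/5)))*141 = (0 + (16 + 4*(-2 - 5/5)))*141 = (0 + (16 + 4*(-2 - 1*1)))*141 = (0 + (16 + 4*(-2 - 1)))*141 = (0 + (16 + 4*(-3)))*141 = (0 + (16 - 12))*141 = (0 + 4)*141 = 4*141 = 564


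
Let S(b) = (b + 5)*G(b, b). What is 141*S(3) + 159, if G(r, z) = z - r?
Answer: 159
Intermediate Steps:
S(b) = 0 (S(b) = (b + 5)*(b - b) = (5 + b)*0 = 0)
141*S(3) + 159 = 141*0 + 159 = 0 + 159 = 159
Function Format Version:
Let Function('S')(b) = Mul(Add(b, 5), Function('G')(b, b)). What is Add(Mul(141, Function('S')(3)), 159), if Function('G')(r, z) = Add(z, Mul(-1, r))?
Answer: 159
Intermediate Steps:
Function('S')(b) = 0 (Function('S')(b) = Mul(Add(b, 5), Add(b, Mul(-1, b))) = Mul(Add(5, b), 0) = 0)
Add(Mul(141, Function('S')(3)), 159) = Add(Mul(141, 0), 159) = Add(0, 159) = 159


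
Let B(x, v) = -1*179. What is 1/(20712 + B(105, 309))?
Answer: 1/20533 ≈ 4.8702e-5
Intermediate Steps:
B(x, v) = -179
1/(20712 + B(105, 309)) = 1/(20712 - 179) = 1/20533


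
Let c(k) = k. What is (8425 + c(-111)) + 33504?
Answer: 41818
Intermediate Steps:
(8425 + c(-111)) + 33504 = (8425 - 111) + 33504 = 8314 + 33504 = 41818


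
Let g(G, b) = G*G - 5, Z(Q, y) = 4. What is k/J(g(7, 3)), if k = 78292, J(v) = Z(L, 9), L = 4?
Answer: 19573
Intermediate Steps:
g(G, b) = -5 + G² (g(G, b) = G² - 5 = -5 + G²)
J(v) = 4
k/J(g(7, 3)) = 78292/4 = 78292*(¼) = 19573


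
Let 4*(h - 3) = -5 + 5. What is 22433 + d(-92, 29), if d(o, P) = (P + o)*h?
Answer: 22244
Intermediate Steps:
h = 3 (h = 3 + (-5 + 5)/4 = 3 + (¼)*0 = 3 + 0 = 3)
d(o, P) = 3*P + 3*o (d(o, P) = (P + o)*3 = 3*P + 3*o)
22433 + d(-92, 29) = 22433 + (3*29 + 3*(-92)) = 22433 + (87 - 276) = 22433 - 189 = 22244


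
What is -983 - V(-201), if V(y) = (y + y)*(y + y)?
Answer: -162587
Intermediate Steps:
V(y) = 4*y**2 (V(y) = (2*y)*(2*y) = 4*y**2)
-983 - V(-201) = -983 - 4*(-201)**2 = -983 - 4*40401 = -983 - 1*161604 = -983 - 161604 = -162587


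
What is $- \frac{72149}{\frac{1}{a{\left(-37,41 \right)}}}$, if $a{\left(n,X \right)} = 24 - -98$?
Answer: $-8802178$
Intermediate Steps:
$a{\left(n,X \right)} = 122$ ($a{\left(n,X \right)} = 24 + 98 = 122$)
$- \frac{72149}{\frac{1}{a{\left(-37,41 \right)}}} = - \frac{72149}{\frac{1}{122}} = - 72149 \frac{1}{\frac{1}{122}} = \left(-72149\right) 122 = -8802178$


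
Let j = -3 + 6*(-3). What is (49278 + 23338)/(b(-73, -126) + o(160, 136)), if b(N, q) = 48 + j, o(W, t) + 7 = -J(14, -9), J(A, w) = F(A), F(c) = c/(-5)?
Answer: 181540/57 ≈ 3184.9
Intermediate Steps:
F(c) = -c/5 (F(c) = c*(-⅕) = -c/5)
J(A, w) = -A/5
j = -21 (j = -3 - 18 = -21)
o(W, t) = -21/5 (o(W, t) = -7 - (-1)*14/5 = -7 - 1*(-14/5) = -7 + 14/5 = -21/5)
b(N, q) = 27 (b(N, q) = 48 - 21 = 27)
(49278 + 23338)/(b(-73, -126) + o(160, 136)) = (49278 + 23338)/(27 - 21/5) = 72616/(114/5) = 72616*(5/114) = 181540/57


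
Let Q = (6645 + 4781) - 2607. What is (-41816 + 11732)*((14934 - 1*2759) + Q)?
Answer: -631583496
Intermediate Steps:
Q = 8819 (Q = 11426 - 2607 = 8819)
(-41816 + 11732)*((14934 - 1*2759) + Q) = (-41816 + 11732)*((14934 - 1*2759) + 8819) = -30084*((14934 - 2759) + 8819) = -30084*(12175 + 8819) = -30084*20994 = -631583496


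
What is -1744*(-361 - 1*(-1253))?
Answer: -1555648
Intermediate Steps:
-1744*(-361 - 1*(-1253)) = -1744*(-361 + 1253) = -1744*892 = -1555648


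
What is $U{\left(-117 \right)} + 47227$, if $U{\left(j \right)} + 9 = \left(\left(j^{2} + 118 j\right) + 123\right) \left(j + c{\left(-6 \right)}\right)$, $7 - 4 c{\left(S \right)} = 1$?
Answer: $46525$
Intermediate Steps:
$c{\left(S \right)} = \frac{3}{2}$ ($c{\left(S \right)} = \frac{7}{4} - \frac{1}{4} = \frac{3}{2}$)
$U{\left(j \right)} = -9 + \left(\frac{3}{2} + j\right) \left(123 + j^{2} + 118 j\right)$ ($U{\left(j \right)} = -9 + \left(\left(j^{2} + 118 j\right) + 123\right) \left(j + \frac{3}{2}\right) = -9 + \left(123 + j^{2} + 118 j\right) \left(\frac{3}{2} + j\right) = -9 + \left(\frac{3}{2} + j\right) \left(123 + j^{2} + 118 j\right)$)
$U{\left(-117 \right)} + 47227 = \left(\frac{351}{2} + \left(-117\right)^{3} + 300 \left(-117\right) + \frac{239 \left(-117\right)^{2}}{2}\right) + 47227 = \left(\frac{351}{2} - 1601613 - 35100 + \frac{239}{2} \cdot 13689\right) + 47227 = \left(\frac{351}{2} - 1601613 - 35100 + \frac{3271671}{2}\right) + 47227 = -702 + 47227 = 46525$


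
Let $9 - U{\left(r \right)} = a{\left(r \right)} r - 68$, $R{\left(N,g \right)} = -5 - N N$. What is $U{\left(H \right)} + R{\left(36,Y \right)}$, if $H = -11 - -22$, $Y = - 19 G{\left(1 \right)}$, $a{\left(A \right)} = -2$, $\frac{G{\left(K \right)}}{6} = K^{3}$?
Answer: $-1202$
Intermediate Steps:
$G{\left(K \right)} = 6 K^{3}$
$Y = -114$ ($Y = - 19 \cdot 6 \cdot 1^{3} = - 19 \cdot 6 \cdot 1 = \left(-19\right) 6 = -114$)
$R{\left(N,g \right)} = -5 - N^{2}$
$H = 11$ ($H = -11 + 22 = 11$)
$U{\left(r \right)} = 77 + 2 r$ ($U{\left(r \right)} = 9 - \left(- 2 r - 68\right) = 9 - \left(-68 - 2 r\right) = 9 + \left(68 + 2 r\right) = 77 + 2 r$)
$U{\left(H \right)} + R{\left(36,Y \right)} = \left(77 + 2 \cdot 11\right) - 1301 = \left(77 + 22\right) - 1301 = 99 - 1301 = -1202$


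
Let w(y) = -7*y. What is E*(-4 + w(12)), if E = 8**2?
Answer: -5632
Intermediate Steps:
E = 64
E*(-4 + w(12)) = 64*(-4 - 7*12) = 64*(-4 - 84) = 64*(-88) = -5632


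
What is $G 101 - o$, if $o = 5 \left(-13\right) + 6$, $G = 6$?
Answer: $665$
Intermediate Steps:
$o = -59$ ($o = -65 + 6 = -59$)
$G 101 - o = 6 \cdot 101 - -59 = 606 + 59 = 665$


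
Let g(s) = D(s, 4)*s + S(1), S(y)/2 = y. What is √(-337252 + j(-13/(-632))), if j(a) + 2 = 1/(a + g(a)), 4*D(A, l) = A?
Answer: I*√140604061773439798/645685 ≈ 580.74*I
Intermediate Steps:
D(A, l) = A/4
S(y) = 2*y
g(s) = 2 + s²/4 (g(s) = (s/4)*s + 2*1 = s²/4 + 2 = 2 + s²/4)
j(a) = -2 + 1/(2 + a + a²/4) (j(a) = -2 + 1/(a + (2 + a²/4)) = -2 + 1/(2 + a + a²/4))
√(-337252 + j(-13/(-632))) = √(-337252 + 2*(-6 - (-13/(-632))² - (-52)/(-632))/(8 + (-13/(-632))² + 4*(-13/(-632)))) = √(-337252 + 2*(-6 - (-13*(-1/632))² - (-52)*(-1)/632)/(8 + (-13*(-1/632))² + 4*(-13*(-1/632)))) = √(-337252 + 2*(-6 - (13/632)² - 4*13/632)/(8 + (13/632)² + 4*(13/632))) = √(-337252 + 2*(-6 - 1*169/399424 - 13/158)/(8 + 169/399424 + 13/158)) = √(-337252 + 2*(-6 - 169/399424 - 13/158)/(3228425/399424)) = √(-337252 + 2*(399424/3228425)*(-2429577/399424)) = √(-337252 - 4859154/3228425) = √(-1088797647254/3228425) = I*√140604061773439798/645685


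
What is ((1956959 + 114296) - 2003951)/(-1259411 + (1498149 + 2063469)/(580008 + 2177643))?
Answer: -61866980968/1157670813981 ≈ -0.053441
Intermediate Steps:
((1956959 + 114296) - 2003951)/(-1259411 + (1498149 + 2063469)/(580008 + 2177643)) = (2071255 - 2003951)/(-1259411 + 3561618/2757651) = 67304/(-1259411 + 3561618*(1/2757651)) = 67304/(-1259411 + 1187206/919217) = 67304/(-1157670813981/919217) = 67304*(-919217/1157670813981) = -61866980968/1157670813981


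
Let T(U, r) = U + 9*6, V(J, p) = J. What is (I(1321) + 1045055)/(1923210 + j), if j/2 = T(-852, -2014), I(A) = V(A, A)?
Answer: 174396/320269 ≈ 0.54453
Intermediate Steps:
I(A) = A
T(U, r) = 54 + U (T(U, r) = U + 54 = 54 + U)
j = -1596 (j = 2*(54 - 852) = 2*(-798) = -1596)
(I(1321) + 1045055)/(1923210 + j) = (1321 + 1045055)/(1923210 - 1596) = 1046376/1921614 = 1046376*(1/1921614) = 174396/320269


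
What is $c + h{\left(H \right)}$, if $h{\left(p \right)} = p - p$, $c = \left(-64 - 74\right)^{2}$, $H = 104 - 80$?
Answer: $19044$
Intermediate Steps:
$H = 24$
$c = 19044$ ($c = \left(-138\right)^{2} = 19044$)
$h{\left(p \right)} = 0$
$c + h{\left(H \right)} = 19044 + 0 = 19044$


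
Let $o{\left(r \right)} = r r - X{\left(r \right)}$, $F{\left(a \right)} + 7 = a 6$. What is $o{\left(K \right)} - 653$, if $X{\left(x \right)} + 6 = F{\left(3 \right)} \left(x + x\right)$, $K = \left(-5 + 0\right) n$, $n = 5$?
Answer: $528$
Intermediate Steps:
$F{\left(a \right)} = -7 + 6 a$ ($F{\left(a \right)} = -7 + a 6 = -7 + 6 a$)
$K = -25$ ($K = \left(-5 + 0\right) 5 = \left(-5\right) 5 = -25$)
$X{\left(x \right)} = -6 + 22 x$ ($X{\left(x \right)} = -6 + \left(-7 + 6 \cdot 3\right) \left(x + x\right) = -6 + \left(-7 + 18\right) 2 x = -6 + 11 \cdot 2 x = -6 + 22 x$)
$o{\left(r \right)} = 6 + r^{2} - 22 r$ ($o{\left(r \right)} = r r - \left(-6 + 22 r\right) = r^{2} - \left(-6 + 22 r\right) = 6 + r^{2} - 22 r$)
$o{\left(K \right)} - 653 = \left(6 + \left(-25\right)^{2} - -550\right) - 653 = \left(6 + 625 + 550\right) + \left(-717 + 64\right) = 1181 - 653 = 528$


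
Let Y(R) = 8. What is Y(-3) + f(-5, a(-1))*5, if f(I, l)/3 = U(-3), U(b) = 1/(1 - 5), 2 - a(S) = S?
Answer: 17/4 ≈ 4.2500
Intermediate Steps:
a(S) = 2 - S
U(b) = -¼ (U(b) = 1/(-4) = -¼)
f(I, l) = -¾ (f(I, l) = 3*(-¼) = -¾)
Y(-3) + f(-5, a(-1))*5 = 8 - ¾*5 = 8 - 15/4 = 17/4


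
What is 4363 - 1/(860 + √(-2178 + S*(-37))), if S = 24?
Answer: 1620125449/371333 + I*√3066/742666 ≈ 4363.0 + 7.4558e-5*I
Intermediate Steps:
4363 - 1/(860 + √(-2178 + S*(-37))) = 4363 - 1/(860 + √(-2178 + 24*(-37))) = 4363 - 1/(860 + √(-2178 - 888)) = 4363 - 1/(860 + √(-3066)) = 4363 - 1/(860 + I*√3066)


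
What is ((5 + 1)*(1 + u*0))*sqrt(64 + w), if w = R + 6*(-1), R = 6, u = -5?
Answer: 48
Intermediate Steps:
w = 0 (w = 6 + 6*(-1) = 6 - 6 = 0)
((5 + 1)*(1 + u*0))*sqrt(64 + w) = ((5 + 1)*(1 - 5*0))*sqrt(64 + 0) = (6*(1 + 0))*sqrt(64) = (6*1)*8 = 6*8 = 48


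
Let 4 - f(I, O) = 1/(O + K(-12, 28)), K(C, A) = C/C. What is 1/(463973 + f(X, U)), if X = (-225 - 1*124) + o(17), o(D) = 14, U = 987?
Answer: 988/458409275 ≈ 2.1553e-6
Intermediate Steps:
K(C, A) = 1
X = -335 (X = (-225 - 1*124) + 14 = (-225 - 124) + 14 = -349 + 14 = -335)
f(I, O) = 4 - 1/(1 + O) (f(I, O) = 4 - 1/(O + 1) = 4 - 1/(1 + O))
1/(463973 + f(X, U)) = 1/(463973 + (3 + 4*987)/(1 + 987)) = 1/(463973 + (3 + 3948)/988) = 1/(463973 + (1/988)*3951) = 1/(463973 + 3951/988) = 1/(458409275/988) = 988/458409275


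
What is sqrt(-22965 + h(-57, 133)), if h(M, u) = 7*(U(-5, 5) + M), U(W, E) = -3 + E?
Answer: 5*I*sqrt(934) ≈ 152.81*I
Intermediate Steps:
h(M, u) = 14 + 7*M (h(M, u) = 7*((-3 + 5) + M) = 7*(2 + M) = 14 + 7*M)
sqrt(-22965 + h(-57, 133)) = sqrt(-22965 + (14 + 7*(-57))) = sqrt(-22965 + (14 - 399)) = sqrt(-22965 - 385) = sqrt(-23350) = 5*I*sqrt(934)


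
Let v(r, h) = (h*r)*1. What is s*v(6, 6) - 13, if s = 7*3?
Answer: 743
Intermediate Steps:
s = 21
v(r, h) = h*r
s*v(6, 6) - 13 = 21*(6*6) - 13 = 21*36 - 13 = 756 - 13 = 743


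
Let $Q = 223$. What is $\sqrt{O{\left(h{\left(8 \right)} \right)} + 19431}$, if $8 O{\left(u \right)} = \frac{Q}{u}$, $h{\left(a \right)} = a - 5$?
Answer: $\frac{\sqrt{2799402}}{12} \approx 139.43$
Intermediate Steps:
$h{\left(a \right)} = -5 + a$
$O{\left(u \right)} = \frac{223}{8 u}$ ($O{\left(u \right)} = \frac{223 \frac{1}{u}}{8} = \frac{223}{8 u}$)
$\sqrt{O{\left(h{\left(8 \right)} \right)} + 19431} = \sqrt{\frac{223}{8 \left(-5 + 8\right)} + 19431} = \sqrt{\frac{223}{8 \cdot 3} + 19431} = \sqrt{\frac{223}{8} \cdot \frac{1}{3} + 19431} = \sqrt{\frac{223}{24} + 19431} = \sqrt{\frac{466567}{24}} = \frac{\sqrt{2799402}}{12}$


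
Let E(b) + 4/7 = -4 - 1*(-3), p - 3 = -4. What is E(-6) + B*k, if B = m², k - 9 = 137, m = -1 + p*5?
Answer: 36781/7 ≈ 5254.4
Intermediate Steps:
p = -1 (p = 3 - 4 = -1)
m = -6 (m = -1 - 1*5 = -1 - 5 = -6)
E(b) = -11/7 (E(b) = -4/7 + (-4 - 1*(-3)) = -4/7 + (-4 + 3) = -4/7 - 1 = -11/7)
k = 146 (k = 9 + 137 = 146)
B = 36 (B = (-6)² = 36)
E(-6) + B*k = -11/7 + 36*146 = -11/7 + 5256 = 36781/7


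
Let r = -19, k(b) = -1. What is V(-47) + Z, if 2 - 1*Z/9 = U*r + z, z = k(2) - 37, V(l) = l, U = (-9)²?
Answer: 14164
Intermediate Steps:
U = 81
z = -38 (z = -1 - 37 = -38)
Z = 14211 (Z = 18 - 9*(81*(-19) - 38) = 18 - 9*(-1539 - 38) = 18 - 9*(-1577) = 18 + 14193 = 14211)
V(-47) + Z = -47 + 14211 = 14164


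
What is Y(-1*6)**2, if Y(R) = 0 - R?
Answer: 36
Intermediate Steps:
Y(R) = -R
Y(-1*6)**2 = (-(-1)*6)**2 = (-1*(-6))**2 = 6**2 = 36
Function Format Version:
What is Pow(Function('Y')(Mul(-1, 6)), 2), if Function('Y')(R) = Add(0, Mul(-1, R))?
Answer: 36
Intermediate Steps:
Function('Y')(R) = Mul(-1, R)
Pow(Function('Y')(Mul(-1, 6)), 2) = Pow(Mul(-1, Mul(-1, 6)), 2) = Pow(Mul(-1, -6), 2) = Pow(6, 2) = 36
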